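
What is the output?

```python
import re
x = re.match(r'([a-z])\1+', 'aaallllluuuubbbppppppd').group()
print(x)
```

`\1` has to match the exact text group 1 already captured.
`match` is anchored at position 0; if the pattern doesn't fit there, it returns None.
The match spans [0:3] → 'aaa'.
Captured: group 1 = 'a'.

aaa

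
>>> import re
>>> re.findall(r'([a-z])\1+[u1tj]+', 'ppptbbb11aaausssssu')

['p', 'b', 'a', 's']

`\1` has to match the exact text group 1 already captured.
With a single group, `findall` returns only what that group captured — 4 items.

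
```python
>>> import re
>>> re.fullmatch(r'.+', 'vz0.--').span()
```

(0, 6)

The pattern matches one or more of any character.
For `fullmatch`, every character of the input must be accounted for by the pattern.
The match spans [0:6] → 'vz0.--'.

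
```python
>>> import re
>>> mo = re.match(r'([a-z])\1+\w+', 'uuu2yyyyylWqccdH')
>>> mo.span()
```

(0, 16)

`match` is anchored at position 0; if the pattern doesn't fit there, it returns None.
The match spans [0:16] → 'uuu2yyyyylWqccdH'.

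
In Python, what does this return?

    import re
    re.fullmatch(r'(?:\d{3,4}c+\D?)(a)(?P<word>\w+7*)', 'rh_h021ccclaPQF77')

Pattern: 3 to 4 of a digit, then one or more of the literal 'c', then optionally a non-digit (non-capturing group); then a literal 'a' (captured); then one or more of a word character, then zero or more of the literal '7' (captured as 'word').
`re.fullmatch` is like wrapping the pattern in `^…$` (in single-line mode).
Here the pattern can't cover the whole string, so the call returns None.

None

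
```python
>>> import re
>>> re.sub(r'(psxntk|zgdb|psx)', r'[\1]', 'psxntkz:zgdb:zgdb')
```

'[psxntk]z:[zgdb]:[zgdb]'

Alternation isn't longest-match — the leftmost alternative that fits at this position is chosen.
Matches: at [0:6] → 'psxntk'; at [8:12] → 'zgdb'; at [13:17] → 'zgdb'.
`\1` in the replacement pulls in group 1's text for each match.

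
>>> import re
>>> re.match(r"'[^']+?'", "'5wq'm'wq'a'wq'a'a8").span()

(0, 5)

`match` is anchored at position 0; if the pattern doesn't fit there, it returns None.
The match spans [0:5] → "'5wq'".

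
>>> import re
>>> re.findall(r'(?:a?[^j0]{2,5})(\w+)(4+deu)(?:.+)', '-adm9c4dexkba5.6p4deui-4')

2 groups means the one result is a tuple of 2 captured strings — 1 here.

[('6p', '4deu')]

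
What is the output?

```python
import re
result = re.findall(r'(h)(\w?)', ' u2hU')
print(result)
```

[('h', 'U')]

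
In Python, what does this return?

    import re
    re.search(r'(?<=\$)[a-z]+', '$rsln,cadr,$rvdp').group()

'rsln'

Lookahead/lookbehind check context without consuming it, so the matched span excludes the asserted characters.
The match spans [1:5] → 'rsln'.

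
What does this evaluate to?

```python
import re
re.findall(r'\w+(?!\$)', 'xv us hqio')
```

['xv', 'us', 'hqio']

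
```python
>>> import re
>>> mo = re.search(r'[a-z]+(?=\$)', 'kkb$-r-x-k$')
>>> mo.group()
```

The `(?=…)`/`(?<=…)` assertion just peeks at neighbouring text; it doesn't advance the match position.
`re.search` tries every starting position until one works.
The match spans [0:3] → 'kkb'.

'kkb'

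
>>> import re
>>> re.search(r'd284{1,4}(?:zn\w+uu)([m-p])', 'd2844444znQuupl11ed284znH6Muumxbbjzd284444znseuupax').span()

This matches the literal 'd28', then 1 to 4 of the literal '4'; then the literal 'zn', then one or more of a word character, then the literal 'uu' (non-capturing group); then a character in [m-p] (captured).
`re.search` tries every starting position until one works.
The match spans [18:49] → 'd284znH6Muumxbbjzd284444znseuup'.
Captured: group 1 = 'p'.

(18, 49)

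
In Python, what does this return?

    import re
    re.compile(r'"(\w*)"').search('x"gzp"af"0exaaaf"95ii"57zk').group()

The match spans [1:6] → '"gzp"'.

'"gzp"'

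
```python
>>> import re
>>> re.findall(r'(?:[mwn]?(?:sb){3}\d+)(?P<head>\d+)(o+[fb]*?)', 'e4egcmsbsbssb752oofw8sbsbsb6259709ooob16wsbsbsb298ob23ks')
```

[('9', 'ooo'), ('8', 'o')]

`findall` packs the 2 group values into a tuple for every match.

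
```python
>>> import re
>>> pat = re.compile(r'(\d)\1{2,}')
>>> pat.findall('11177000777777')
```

['1', '0', '7']

The backreference `\1` re-matches whatever the first group consumed, character for character.
Because there's exactly one group, `findall` drops the full match and keeps group 1 from each hit.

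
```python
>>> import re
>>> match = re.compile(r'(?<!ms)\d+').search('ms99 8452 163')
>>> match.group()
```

Because the assertion is negative and zero-width, positions next to the forbidden text are skipped.
`re.search` scans for the first position where the pattern succeeds.
The match spans [3:4] → '9'.

'9'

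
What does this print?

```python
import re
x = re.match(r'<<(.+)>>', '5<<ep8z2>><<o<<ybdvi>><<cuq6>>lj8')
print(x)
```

None

`re.match` won't scan ahead — the pattern has to work from the very first character.
Here the pattern fails at index 0, so the call returns None.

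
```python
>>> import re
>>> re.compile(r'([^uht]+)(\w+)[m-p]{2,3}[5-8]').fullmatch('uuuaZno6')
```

`re.fullmatch` requires the pattern to consume the entire string.
Here the string isn't matched end-to-end, so the call returns None.

None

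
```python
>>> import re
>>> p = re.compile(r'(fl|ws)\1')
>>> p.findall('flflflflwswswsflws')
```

After group 1 captures some text, `\1` only succeeds where that same text appears again.
One capturing group, so `findall` returns just the captured substring from each match — 3 in all.

['fl', 'fl', 'ws']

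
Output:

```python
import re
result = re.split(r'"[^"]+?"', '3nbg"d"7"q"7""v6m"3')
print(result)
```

['3nbg', '7', '7"', '3']

Each match becomes a cut point; 4 segments remain.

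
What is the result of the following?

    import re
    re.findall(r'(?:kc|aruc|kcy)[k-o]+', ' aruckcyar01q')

['aruck']

Matches: at [1:6] → 'aruck'.
`findall` yields the raw match text (1 of them) because the pattern has no groups.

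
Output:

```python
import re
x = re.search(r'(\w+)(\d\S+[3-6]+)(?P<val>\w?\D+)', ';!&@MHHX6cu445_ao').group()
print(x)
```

The pattern matches one or more of a word character (captured); then a digit, then one or more of a non-whitespace character, then one or more of a character in [3-6] (captured); then optionally a word character, then one or more of a non-digit (captured as 'val').
`re.search` scans for the first position where the pattern succeeds.
The match spans [4:17] → 'MHHX6cu445_ao'.
Captured: group 1 = 'MHHX6cu', group 2 = '445', group 3 = '_ao'.

MHHX6cu445_ao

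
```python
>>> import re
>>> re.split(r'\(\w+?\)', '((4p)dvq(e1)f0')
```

Matches to split on: at [1:5] → '(4p)'; at [8:12] → '(e1)'.
Each match becomes a cut point; 3 segments remain.

['(', 'dvq', 'f0']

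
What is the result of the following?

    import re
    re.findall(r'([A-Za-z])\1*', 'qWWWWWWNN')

The backreference `\1` re-matches whatever the first group consumed, character for character.
Scanning left to right: at [0:1] match 'q', group 1 = 'q'; at [1:7] match 'WWWWWW', group 1 = 'W'; at [7:9] match 'NN', group 1 = 'N'.
One capturing group, so `findall` returns just the captured substring from each match — 3 in all.

['q', 'W', 'N']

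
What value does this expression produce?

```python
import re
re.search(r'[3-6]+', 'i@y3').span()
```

This matches one or more of a character in [3-6].
The match spans [3:4] → '3'.

(3, 4)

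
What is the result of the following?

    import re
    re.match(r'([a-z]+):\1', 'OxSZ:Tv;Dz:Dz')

None

A backreference is literal: `\1` must see the identical characters the first group matched.
`re.match` won't scan ahead — the pattern has to work from the very first character.
Here the pattern fails at index 0, so the call returns None.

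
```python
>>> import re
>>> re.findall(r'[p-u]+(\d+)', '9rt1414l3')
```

['1414']

This matches one or more of a character in [p-u]; then one or more of a digit (captured).
Scanning left to right: at [1:7] match 'rt1414', group 1 = '1414'.
Because there's exactly one group, `findall` drops the full match and keeps group 1 from the one hit.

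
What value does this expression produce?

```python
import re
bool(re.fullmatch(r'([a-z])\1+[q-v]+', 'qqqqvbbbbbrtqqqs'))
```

False

`\1` has to match the exact text group 1 already captured.
`re.fullmatch` requires the pattern to consume the entire string.
Here there's no way to consume every character, so the call returns None, and `bool(None)` is False.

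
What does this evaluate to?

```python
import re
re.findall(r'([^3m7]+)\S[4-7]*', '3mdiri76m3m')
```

['diri']

This matches one or more of any character except [3m7] (captured); then a non-whitespace character; then zero or more of a character in [4-7].
Scanning left to right: at [2:8] match 'diri76', group 1 = 'diri'.
One capturing group, so `findall` returns just the captured substring from the one match — 1 in all.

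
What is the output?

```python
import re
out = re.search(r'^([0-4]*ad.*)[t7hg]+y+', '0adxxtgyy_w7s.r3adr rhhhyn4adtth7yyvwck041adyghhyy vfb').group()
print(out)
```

Pattern: anchored at the start of the string; then zero or more of a character in [0-4], then the literal 'ad', then zero or more of any character (captured); then one or more of one of [t7hg], then one or more of a literal 'y'.
`re.search` tries every starting position until one works.
The match spans [0:50] → '0adxxtgyy_w7s.r3adr rhhhyn4adtth7yyvwck041adyghhyy'.
Captured: group 1 = '0adxxtgyy_w7s.r3adr rhhhyn4adtth7yyvwck041adygh'.

0adxxtgyy_w7s.r3adr rhhhyn4adtth7yyvwck041adyghhyy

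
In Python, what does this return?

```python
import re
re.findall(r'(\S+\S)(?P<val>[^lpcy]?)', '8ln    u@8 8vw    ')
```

This matches one or more of a non-whitespace character, then a non-whitespace character (captured); then optionally any character except [lpcy] (captured as 'val').
Scanning left to right: at [0:4] match '8ln ', groups = ('8ln', ' '); at [7:11] match 'u@8 ', groups = ('u@8', ' '); at [11:15] match '8vw ', groups = ('8vw', ' ').
2 groups means each result is a tuple of 2 captured strings — 3 here.

[('8ln', ' '), ('u@8', ' '), ('8vw', ' ')]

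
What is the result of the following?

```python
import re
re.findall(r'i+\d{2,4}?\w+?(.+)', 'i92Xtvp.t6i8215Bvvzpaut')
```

Pattern: one or more of a literal 'i'; then 2 to 4 of a digit (lazy), then one or more of a word character (lazy); then one or more of any character (captured).
Scanning left to right: at [0:23] match 'i92Xtvp.t6i8215Bvvzpaut', group 1 = 'tvp.t6i8215Bvvzpaut'.
With a single group, `findall` returns only what that group captured — 1 item.

['tvp.t6i8215Bvvzpaut']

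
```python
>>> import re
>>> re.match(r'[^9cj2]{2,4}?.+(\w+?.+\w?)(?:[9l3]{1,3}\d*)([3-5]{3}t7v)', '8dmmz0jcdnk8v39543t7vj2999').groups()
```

This matches 2 to 4 of any character except [9cj2] (lazy), then one or more of any character; then one or more of a word character (lazy), then one or more of any character, then optionally a word character (captured); then 1 to 3 of one of [9l3], then zero or more of a digit (non-capturing group); then exactly 3 of a character in [3-5], then the literal 't7v' (captured).
`re.match` won't scan ahead — the pattern has to work from the very first character.
The match spans [0:21] → '8dmmz0jcdnk8v39543t7v'.
Captured: group 1 = 'v3', group 2 = '543t7v'.

('v3', '543t7v')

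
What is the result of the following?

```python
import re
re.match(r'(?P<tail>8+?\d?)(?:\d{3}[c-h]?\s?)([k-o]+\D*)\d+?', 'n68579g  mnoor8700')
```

None

The pattern matches one or more of the literal '8' (lazy), then optionally a digit (captured as 'tail'); then exactly 3 of a digit, then optionally a character in [c-h], then optionally whitespace (non-capturing group); then one or more of a character in [k-o], then zero or more of a non-digit (captured); then one or more of a digit (lazy).
`re.match` won't scan ahead — the pattern has to work from the very first character.
Here the string doesn't start with a match, so the call returns None.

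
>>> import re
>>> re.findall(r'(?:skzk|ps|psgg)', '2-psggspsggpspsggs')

Alternation tries branches left to right and keeps the first one that lets the overall match succeed at that position.
Scanning left to right: at [2:4] → 'ps'; at [7:9] → 'ps'; at [11:13] → 'ps'; at [13:15] → 'ps'.
`findall` yields the raw match text (4 of them) because the pattern has no groups.

['ps', 'ps', 'ps', 'ps']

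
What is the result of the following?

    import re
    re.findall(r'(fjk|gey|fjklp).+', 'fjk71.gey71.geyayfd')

['fjk']

With a single group, `findall` returns only what that group captured — 1 item.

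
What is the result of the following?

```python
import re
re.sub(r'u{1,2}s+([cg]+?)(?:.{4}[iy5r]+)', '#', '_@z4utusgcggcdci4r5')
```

'_@z4ut#4r5'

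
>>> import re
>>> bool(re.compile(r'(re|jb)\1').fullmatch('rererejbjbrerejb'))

False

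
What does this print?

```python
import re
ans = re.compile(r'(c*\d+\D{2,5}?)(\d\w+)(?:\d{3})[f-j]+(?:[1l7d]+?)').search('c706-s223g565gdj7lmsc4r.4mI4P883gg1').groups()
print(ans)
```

('c706-s', '223g')

This matches zero or more of a literal 'c', then one or more of a digit, then 2 to 5 of a non-digit (lazy) (captured); then a digit, then one or more of a word character (captured); then exactly 3 of a digit (non-capturing group); then one or more of a character in [f-j]; then one or more of one of [1l7d] (lazy) (non-capturing group).
Unlike `match`, `search` isn't anchored — it looks for the pattern anywhere in the string.
The match spans [0:15] → 'c706-s223g565gd'.
Captured: group 1 = 'c706-s', group 2 = '223g'.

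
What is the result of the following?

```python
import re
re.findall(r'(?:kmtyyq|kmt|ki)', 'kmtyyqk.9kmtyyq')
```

['kmtyyq', 'kmtyyq']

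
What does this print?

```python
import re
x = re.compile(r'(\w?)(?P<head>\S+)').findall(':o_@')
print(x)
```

Pattern: optionally a word character (captured); then one or more of a non-whitespace character (captured as 'head').
Walking the string: at [0:4] match ':o_@', groups = ('', ':o_@').
2 groups means the one result is a tuple of 2 captured strings — 1 here.

[('', ':o_@')]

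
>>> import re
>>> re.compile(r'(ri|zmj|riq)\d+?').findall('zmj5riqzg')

One capturing group, so `findall` returns just the captured substring from the one match — 1 in all.

['zmj']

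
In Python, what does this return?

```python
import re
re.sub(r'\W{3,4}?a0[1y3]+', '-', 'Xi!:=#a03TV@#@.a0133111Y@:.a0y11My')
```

'Xi-TV-Y-My'

Each match is replaced by '-'.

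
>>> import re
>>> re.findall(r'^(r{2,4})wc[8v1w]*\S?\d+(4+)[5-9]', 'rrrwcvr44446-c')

[('rrr', '4')]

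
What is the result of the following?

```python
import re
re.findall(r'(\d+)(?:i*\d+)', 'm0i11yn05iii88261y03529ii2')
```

['0', '05', '03529']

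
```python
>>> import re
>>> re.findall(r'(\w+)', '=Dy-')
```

This matches one or more of a word character (captured).
Matches: at [1:3] match 'Dy', group 1 = 'Dy'.
With a single group, `findall` returns only what that group captured — 1 item.

['Dy']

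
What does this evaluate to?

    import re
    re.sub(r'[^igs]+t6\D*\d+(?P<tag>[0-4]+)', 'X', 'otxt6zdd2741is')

'Xis'

The pattern matches one or more of any character except [igs], then the literal 't6'; then zero or more of a non-digit, then one or more of a digit; then one or more of a character in [0-4] (captured as 'tag').
Matches: at [0:12] → 'otxt6zdd2741'.
Each match is replaced by 'X'.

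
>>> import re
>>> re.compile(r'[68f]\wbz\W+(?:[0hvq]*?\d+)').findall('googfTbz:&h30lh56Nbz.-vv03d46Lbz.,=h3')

The pattern matches one of [68f], then a word character; then the literal 'bz', then one or more of a non-word character; then zero or more of one of [0hvq] (lazy), then one or more of a digit (non-capturing group).
Matches: at [4:13] → 'fTbz:&h30'; at [16:26] → '6Nbz.-vv03'; at [28:37] → '6Lbz.,=h3'.
`findall` yields the raw match text (3 of them) because the pattern has no groups.

['fTbz:&h30', '6Nbz.-vv03', '6Lbz.,=h3']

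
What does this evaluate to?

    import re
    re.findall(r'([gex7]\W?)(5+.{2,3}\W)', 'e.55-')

[]

The pattern matches one of [gex7], then optionally a non-word character (captured); then one or more of the literal '5', then 2 to 3 of any character, then a non-word character (captured).
2 groups means each result is a tuple of 2 captured strings — 0 here.
Nothing in the string satisfies the pattern, so the list is empty.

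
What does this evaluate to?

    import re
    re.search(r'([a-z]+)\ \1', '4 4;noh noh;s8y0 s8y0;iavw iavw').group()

'noh noh'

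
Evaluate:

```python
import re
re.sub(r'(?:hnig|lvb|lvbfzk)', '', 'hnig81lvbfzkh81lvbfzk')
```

Branches in `(...|...)` are attempted left-to-right; the first branch that allows the whole pattern to succeed is taken.
Matches: at [0:4] → 'hnig'; at [6:9] → 'lvb'; at [15:18] → 'lvb'.
Each match is replaced by ''.

'81fzkh81fzk'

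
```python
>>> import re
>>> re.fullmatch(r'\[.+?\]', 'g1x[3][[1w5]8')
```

`re.fullmatch` is like wrapping the pattern in `^…$` (in single-line mode).
Here the pattern can't cover the whole string, so the call returns None.

None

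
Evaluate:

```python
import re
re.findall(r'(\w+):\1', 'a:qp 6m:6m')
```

['6m']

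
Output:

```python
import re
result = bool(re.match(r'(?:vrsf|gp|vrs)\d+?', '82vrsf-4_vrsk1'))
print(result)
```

`match` is anchored at position 0; if the pattern doesn't fit there, it returns None.
Here the string doesn't start with a match, so the call returns None, and `bool(None)` is False.

False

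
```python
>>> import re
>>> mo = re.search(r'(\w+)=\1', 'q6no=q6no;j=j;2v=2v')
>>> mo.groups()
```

`\1` has to match the exact text group 1 already captured.
Unlike `match`, `search` isn't anchored — it looks for the pattern anywhere in the string.
The match spans [0:9] → 'q6no=q6no'.
Captured: group 1 = 'q6no'.

('q6no',)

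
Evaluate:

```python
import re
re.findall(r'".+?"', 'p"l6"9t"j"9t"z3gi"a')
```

['"l6"', '"j"', '"z3gi"']

Walking the string: at [1:5] → '"l6"'; at [7:10] → '"j"'; at [12:18] → '"z3gi"'.
With no groups in the pattern, `findall` gives back each whole match — 3 here.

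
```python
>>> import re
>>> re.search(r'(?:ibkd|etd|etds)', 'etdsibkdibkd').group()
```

Alternation isn't longest-match — the leftmost alternative that fits at this position is chosen.
The match spans [0:3] → 'etd'.

'etd'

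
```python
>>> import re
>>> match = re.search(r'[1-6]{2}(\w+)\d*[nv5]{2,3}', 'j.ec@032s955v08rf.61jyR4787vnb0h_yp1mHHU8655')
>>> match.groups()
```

('s95',)

The match spans [6:13] → '32s955v'.
Captured: group 1 = 's95'.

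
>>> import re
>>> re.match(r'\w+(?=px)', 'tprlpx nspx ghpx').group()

'tprl'

`match` is anchored at position 0; if the pattern doesn't fit there, it returns None.
The match spans [0:4] → 'tprl'.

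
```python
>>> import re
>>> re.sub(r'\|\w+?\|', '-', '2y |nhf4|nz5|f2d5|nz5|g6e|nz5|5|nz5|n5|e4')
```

'2y -nz5-nz5-nz5-nz5-e4'

Matches: at [3:9] → '|nhf4|'; at [12:18] → '|f2d5|'; at [21:26] → '|g6e|'; at [29:32] → '|5|'; at [35:39] → '|n5|'.
Every occurrence is swapped for '-'.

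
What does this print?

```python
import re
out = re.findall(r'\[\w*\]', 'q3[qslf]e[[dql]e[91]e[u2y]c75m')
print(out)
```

No capturing groups, so `findall` returns the 4 full match strings.

['[qslf]', '[dql]', '[91]', '[u2y]']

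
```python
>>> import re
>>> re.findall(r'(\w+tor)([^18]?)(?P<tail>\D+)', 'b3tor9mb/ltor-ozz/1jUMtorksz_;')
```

Pattern: one or more of a word character, then the literal 'tor' (captured); then optionally any character except [18] (captured); then one or more of a non-digit (captured as 'tail').
Matches: at [0:18] match 'b3tor9mb/ltor-ozz/', groups = ('b3tor', '9', 'mb/ltor-ozz/'); at [18:30] match '1jUMtorksz_;', groups = ('1jUMtor', 'k', 'sz_;').
Multiple groups make `findall` return tuples — one 3-tuple for each match.

[('b3tor', '9', 'mb/ltor-ozz/'), ('1jUMtor', 'k', 'sz_;')]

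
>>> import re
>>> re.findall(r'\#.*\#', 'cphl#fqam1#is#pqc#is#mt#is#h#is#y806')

Matches: at [4:32] → '#fqam1#is#pqc#is#mt#is#h#is#'.
`findall` yields the raw match text (1 of them) because the pattern has no groups.

['#fqam1#is#pqc#is#mt#is#h#is#']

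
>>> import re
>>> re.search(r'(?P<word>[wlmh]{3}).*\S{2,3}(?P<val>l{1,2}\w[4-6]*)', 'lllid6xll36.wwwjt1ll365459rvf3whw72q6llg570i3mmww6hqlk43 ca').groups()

The pattern matches exactly 3 of one of [wlmh] (captured as 'word'); then zero or more of any character, then 2 to 3 of a non-whitespace character; then 1 to 2 of a literal 'l', then a word character, then zero or more of a character in [4-6] (captured as 'val').
`re.search` scans for the first position where the pattern succeeds.
The match spans [0:55] → 'lllid6xll36.wwwjt1ll365459rvf3whw72q6llg570i3mmww6hqlk4'.
Captured: group 1 = 'lll', group 2 = 'lk4'.

('lll', 'lk4')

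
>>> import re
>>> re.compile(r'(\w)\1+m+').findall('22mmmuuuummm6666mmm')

A backreference is literal: `\1` must see the identical characters the first group matched.
Scanning left to right: at [0:5] match '22mmm', group 1 = '2'; at [5:12] match 'uuuummm', group 1 = 'u'; at [12:19] match '6666mmm', group 1 = '6'.
`findall` collects group 1 from each match (3 total).

['2', 'u', '6']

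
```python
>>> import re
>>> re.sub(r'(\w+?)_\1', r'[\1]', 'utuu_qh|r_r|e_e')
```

`\1` is not a pattern — it's the concrete string captured by group 1, re-applied verbatim.
The replacement refers to a captured group, so each match is rewritten using its own captured text.

'utuu_qh|[r]|[e]'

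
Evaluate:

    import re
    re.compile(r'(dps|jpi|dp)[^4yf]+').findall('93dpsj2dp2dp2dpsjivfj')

['dps']

The regex engine tests alternatives in the order written; an earlier branch that matches wins even if a later one would match more.
`findall` collects group 1 from the one match (1 total).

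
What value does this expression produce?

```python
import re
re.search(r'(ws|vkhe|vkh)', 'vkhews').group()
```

'vkhe'

Alternation tries branches left to right and keeps the first one that lets the overall match succeed at that position.
The match spans [0:4] → 'vkhe'.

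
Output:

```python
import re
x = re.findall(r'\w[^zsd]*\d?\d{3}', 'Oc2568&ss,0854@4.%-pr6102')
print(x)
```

With no groups in the pattern, `findall` gives back each whole match — 2 here.

['Oc2568', 's,0854@4.%-pr6102']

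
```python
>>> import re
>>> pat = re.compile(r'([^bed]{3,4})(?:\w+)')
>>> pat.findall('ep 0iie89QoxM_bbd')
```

['p 0i']

Pattern: 3 to 4 of any character except [bed] (captured); then one or more of a word character (non-capturing group).
Scanning left to right: at [1:17] match 'p 0iie89QoxM_bbd', group 1 = 'p 0i'.
`findall` collects group 1 from the one match (1 total).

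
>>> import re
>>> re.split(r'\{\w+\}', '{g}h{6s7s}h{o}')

The string is cut at each match, leaving 4 pieces.

['', 'h', 'h', '']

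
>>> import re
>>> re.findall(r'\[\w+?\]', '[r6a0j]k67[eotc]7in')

['[r6a0j]', '[eotc]']

Walking the string: at [0:7] → '[r6a0j]'; at [10:16] → '[eotc]'.
`findall` yields the raw match text (2 of them) because the pattern has no groups.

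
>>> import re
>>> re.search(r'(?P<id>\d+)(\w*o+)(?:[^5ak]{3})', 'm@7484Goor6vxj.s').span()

(2, 12)

The match spans [2:12] → '7484Goor6v'.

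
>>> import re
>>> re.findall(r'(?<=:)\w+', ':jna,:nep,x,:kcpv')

['jna', 'nep', 'kcpv']

The lookaround is zero-width — it requires the adjacent text to match without consuming it, so the asserted text isn't part of the match.
`findall` yields the raw match text (3 of them) because the pattern has no groups.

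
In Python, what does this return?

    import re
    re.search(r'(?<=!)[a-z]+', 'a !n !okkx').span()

The `(?=…)`/`(?<=…)` assertion just peeks at neighbouring text; it doesn't advance the match position.
`re.search` scans for the first position where the pattern succeeds.
The match spans [3:4] → 'n'.

(3, 4)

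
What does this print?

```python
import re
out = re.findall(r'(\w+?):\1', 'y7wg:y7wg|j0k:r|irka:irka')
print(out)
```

['y7wg', 'irka']

The backreference `\1` re-matches whatever the first group consumed, character for character.
One capturing group, so `findall` returns just the captured substring from each match — 2 in all.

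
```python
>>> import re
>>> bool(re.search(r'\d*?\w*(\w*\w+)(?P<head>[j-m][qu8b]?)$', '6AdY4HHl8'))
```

Pattern: zero or more of a digit (lazy), then zero or more of a word character; then zero or more of a word character, then one or more of a word character (captured); then a character in [j-m], then optionally one of [qu8b] (captured as 'head'); then anchored at the end.
`re.search` scans for the first position where the pattern succeeds.
The match spans [0:9] → '6AdY4HHl8'.
Captured: group 1 = 'H', group 2 = 'l8'.

True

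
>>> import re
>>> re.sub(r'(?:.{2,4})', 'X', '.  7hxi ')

This matches 2 to 4 of any character (non-capturing group).
`sub` substitutes 'X' at each match site.

'XX'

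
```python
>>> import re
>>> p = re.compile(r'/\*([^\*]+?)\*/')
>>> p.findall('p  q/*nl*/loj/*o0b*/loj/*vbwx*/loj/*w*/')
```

Walking the string: at [4:10] match '/*nl*/', group 1 = 'nl'; at [13:20] match '/*o0b*/', group 1 = 'o0b'; at [23:31] match '/*vbwx*/', group 1 = 'vbwx'; at [34:39] match '/*w*/', group 1 = 'w'.
One capturing group, so `findall` returns just the captured substring from each match — 4 in all.

['nl', 'o0b', 'vbwx', 'w']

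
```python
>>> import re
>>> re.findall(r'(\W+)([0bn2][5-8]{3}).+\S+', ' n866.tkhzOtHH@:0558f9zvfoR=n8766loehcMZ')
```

The pattern matches one or more of a non-word character (captured); then one of [0bn2], then exactly 3 of a character in [5-8] (captured); then one or more of any character, then one or more of a non-whitespace character.
Matches: at [0:40] match ' n866.tkhzOtHH@:0558f9zvfoR=n8766loehcMZ', groups = (' ', 'n866').
`findall` packs the 2 group values into a tuple for every match.

[(' ', 'n866')]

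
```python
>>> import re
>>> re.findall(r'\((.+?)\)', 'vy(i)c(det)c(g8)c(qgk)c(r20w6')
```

Matches: at [2:5] match '(i)', group 1 = 'i'; at [6:11] match '(det)', group 1 = 'det'; at [12:16] match '(g8)', group 1 = 'g8'; at [17:22] match '(qgk)', group 1 = 'qgk'.
Because there's exactly one group, `findall` drops the full match and keeps group 1 from each hit.

['i', 'det', 'g8', 'qgk']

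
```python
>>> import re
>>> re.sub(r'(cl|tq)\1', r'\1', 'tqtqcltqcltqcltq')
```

'tqcltqcltqcltq'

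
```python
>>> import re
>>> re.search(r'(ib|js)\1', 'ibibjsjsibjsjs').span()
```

(0, 4)

`\1` has to match the exact text group 1 already captured.
`re.search` tries every starting position until one works.
The match spans [0:4] → 'ibib'.
Captured: group 1 = 'ib'.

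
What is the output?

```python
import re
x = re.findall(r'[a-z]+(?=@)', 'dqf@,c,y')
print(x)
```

['dqf']

The `(?=…)`/`(?<=…)` assertion just peeks at neighbouring text; it doesn't advance the match position.
Scanning left to right: at [0:3] → 'dqf'.
Since nothing is captured, `findall` lists the 1 matched substring directly.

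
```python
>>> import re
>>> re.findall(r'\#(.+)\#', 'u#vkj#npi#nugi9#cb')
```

['vkj#npi#nugi9']

Matches: at [1:16] match '#vkj#npi#nugi9#', group 1 = 'vkj#npi#nugi9'.
One capturing group, so `findall` returns just the captured substring from the one match — 1 in all.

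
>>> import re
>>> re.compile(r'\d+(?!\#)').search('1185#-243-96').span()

(0, 3)

The negative lookahead/lookbehind blocks any match where the forbidden context is present.
Unlike `match`, `search` isn't anchored — it looks for the pattern anywhere in the string.
The match spans [0:3] → '118'.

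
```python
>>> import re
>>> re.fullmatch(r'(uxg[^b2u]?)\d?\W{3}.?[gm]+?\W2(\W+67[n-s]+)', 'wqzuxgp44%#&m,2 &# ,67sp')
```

`re.fullmatch` is like wrapping the pattern in `^…$` (in single-line mode).
Here the string isn't matched end-to-end, so the call returns None.

None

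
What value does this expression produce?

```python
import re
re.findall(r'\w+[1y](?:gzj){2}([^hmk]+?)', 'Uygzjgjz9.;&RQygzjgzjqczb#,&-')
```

['q']

Because the quantifier is non-greedy, it stops expanding at the earliest point where the rest of the pattern can succeed.
One capturing group, so `findall` returns just the captured substring from the one match — 1 in all.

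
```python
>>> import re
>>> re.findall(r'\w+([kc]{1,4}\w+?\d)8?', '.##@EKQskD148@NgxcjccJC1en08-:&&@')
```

This matches one or more of a word character; then 1 to 4 of one of [kc], then one or more of a word character (lazy), then a digit (captured); then optionally a literal '8'.
Because there's exactly one group, `findall` drops the full match and keeps group 1 from each hit.

['kD1', 'cJC1']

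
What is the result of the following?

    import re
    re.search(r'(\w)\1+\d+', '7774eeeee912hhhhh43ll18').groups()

`\1` is not a pattern — it's the concrete string captured by group 1, re-applied verbatim.
`re.search` scans for the first position where the pattern succeeds.
The match spans [0:4] → '7774'.
Captured: group 1 = '7'.

('7',)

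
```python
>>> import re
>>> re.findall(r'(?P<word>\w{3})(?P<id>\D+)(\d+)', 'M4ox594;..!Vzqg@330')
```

[('M4o', 'x', '594'), ('Vzq', 'g@', '330')]

`findall` packs the 3 group values into a tuple for every match.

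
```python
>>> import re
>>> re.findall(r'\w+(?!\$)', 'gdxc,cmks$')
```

['gdxc', 'cmk']

The negative lookahead/lookbehind blocks any match where the forbidden context is present.
With no groups in the pattern, `findall` gives back each whole match — 2 here.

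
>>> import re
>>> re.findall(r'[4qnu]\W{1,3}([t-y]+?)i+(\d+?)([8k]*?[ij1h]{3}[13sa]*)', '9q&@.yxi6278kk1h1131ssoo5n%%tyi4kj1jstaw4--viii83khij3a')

The pattern matches one of [4qnu], then 1 to 3 of a non-word character; then one or more of a character in [t-y] (lazy) (captured); then one or more of a literal 'i'; then one or more of a digit (lazy) (captured); then zero or more of one of [8k] (lazy), then exactly 3 of one of [ij1h], then zero or more of one of [13sa] (captured).
With the lazy modifier that quantifier settles for the fewest repetitions that let the rest of the pattern succeed (the atoms after it are unaffected and can still be greedy).
Matches: at [1:22] match 'q&@.yxi6278kk1h1131ss', groups = ('yx', '627', '8kk1h1131ss'); at [25:37] match 'n%%tyi4kj1js', groups = ('ty', '4', 'kj1js'); at [40:55] match '4--viii83khij3a', groups = ('v', '83', 'khij3a').
3 groups means each result is a tuple of 3 captured strings — 3 here.

[('yx', '627', '8kk1h1131ss'), ('ty', '4', 'kj1js'), ('v', '83', 'khij3a')]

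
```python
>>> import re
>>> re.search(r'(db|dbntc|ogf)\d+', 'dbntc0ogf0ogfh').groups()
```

The match spans [0:6] → 'dbntc0'.
Captured: group 1 = 'dbntc'.

('dbntc',)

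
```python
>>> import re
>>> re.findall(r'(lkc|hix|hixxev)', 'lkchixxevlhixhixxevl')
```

['lkc', 'hix', 'hix', 'hix']

`|` is ordered: at each position the engine commits to the first alternative that works.
`findall` collects group 1 from each match (4 total).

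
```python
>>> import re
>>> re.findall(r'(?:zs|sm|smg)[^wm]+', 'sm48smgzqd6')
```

Matches: at [0:5] → 'sm48s'.
With no groups in the pattern, `findall` gives back each whole match — 1 here.

['sm48s']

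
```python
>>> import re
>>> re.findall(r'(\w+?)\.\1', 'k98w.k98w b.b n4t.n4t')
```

['k98w', 'b', 'n4t']

After group 1 captures some text, `\1` only succeeds where that same text appears again.
Walking the string: at [0:9] match 'k98w.k98w', group 1 = 'k98w'; at [10:13] match 'b.b', group 1 = 'b'; at [14:21] match 'n4t.n4t', group 1 = 'n4t'.
With a single group, `findall` returns only what that group captured — 3 items.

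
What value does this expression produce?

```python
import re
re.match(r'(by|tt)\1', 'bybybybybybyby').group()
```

'byby'

After group 1 captures some text, `\1` only succeeds where that same text appears again.
With `match`, the pattern is implicitly anchored at the beginning.
The match spans [0:4] → 'byby'.
Captured: group 1 = 'by'.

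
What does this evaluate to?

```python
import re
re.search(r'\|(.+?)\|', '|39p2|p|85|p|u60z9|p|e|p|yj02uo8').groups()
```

The match spans [0:6] → '|39p2|'.
Captured: group 1 = '39p2'.

('39p2',)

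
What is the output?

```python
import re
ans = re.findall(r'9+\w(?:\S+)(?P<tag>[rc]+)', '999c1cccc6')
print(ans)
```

This matches one or more of a literal '9', then a word character; then one or more of a non-whitespace character (non-capturing group); then one or more of one of [rc] (captured as 'tag').
Walking the string: at [0:9] match '999c1cccc', group 1 = 'c'.
One capturing group, so `findall` returns just the captured substring from the one match — 1 in all.

['c']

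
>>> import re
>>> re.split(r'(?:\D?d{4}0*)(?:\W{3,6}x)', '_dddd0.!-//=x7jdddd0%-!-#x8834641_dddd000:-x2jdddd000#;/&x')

['', '7', '8834641_dddd000:-x2', '']

The pattern matches optionally a non-digit, then exactly 4 of a literal 'd', then zero or more of a literal '0' (non-capturing group); then 3 to 6 of a non-word character, then the literal 'x' (non-capturing group).
Matches to split on: at [0:13] → '_dddd0.!-//=x'; at [14:26] → 'jdddd0%-!-#x'; at [45:58] → 'jdddd000#;/&x'.
The string is cut at each match, leaving 4 pieces.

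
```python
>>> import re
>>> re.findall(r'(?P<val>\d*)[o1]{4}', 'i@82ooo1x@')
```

['82']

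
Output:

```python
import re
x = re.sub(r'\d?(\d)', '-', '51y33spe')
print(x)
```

-y-spe

Each match is replaced by '-'.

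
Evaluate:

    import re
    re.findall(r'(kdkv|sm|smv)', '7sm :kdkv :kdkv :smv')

['sm', 'kdkv', 'kdkv', 'sm']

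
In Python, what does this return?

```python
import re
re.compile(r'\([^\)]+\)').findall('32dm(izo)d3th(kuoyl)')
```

['(izo)', '(kuoyl)']

Matches: at [4:9] → '(izo)'; at [13:20] → '(kuoyl)'.
With no groups in the pattern, `findall` gives back each whole match — 2 here.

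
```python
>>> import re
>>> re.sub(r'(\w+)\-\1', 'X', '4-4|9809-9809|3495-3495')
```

'X|X|X'

The backreference `\1` re-matches whatever the first group consumed, character for character.
Matches: at [0:3] → '4-4'; at [4:13] → '9809-9809'; at [14:23] → '3495-3495'.
Every occurrence is swapped for 'X'.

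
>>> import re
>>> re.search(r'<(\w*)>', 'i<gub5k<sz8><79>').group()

'<sz8>'

`search` walks the string left to right and returns the first match it finds.
The match spans [7:12] → '<sz8>'.
Captured: group 1 = 'sz8'.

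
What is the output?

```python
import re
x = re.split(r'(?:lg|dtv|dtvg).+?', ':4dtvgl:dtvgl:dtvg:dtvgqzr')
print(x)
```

[':4', 'l:', 'l:', ':', 'qzr']

Alternation tries branches left to right and keeps the first one that lets the overall match succeed at that position.
Matches to split on: at [2:6] → 'dtvg'; at [8:12] → 'dtvg'; at [14:18] → 'dtvg'; at [19:23] → 'dtvg'.
`split` removes every match and returns the 5 fragments in between.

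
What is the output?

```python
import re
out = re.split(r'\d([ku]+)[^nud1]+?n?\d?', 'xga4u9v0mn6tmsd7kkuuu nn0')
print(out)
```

['xga', 'u', 'v0mn6tmsd', 'kkuuu', 'n0']

Pattern: a digit; then one or more of one of [ku] (captured); then one or more of any character except [nud1] (lazy), then optionally a literal 'n', then optionally a digit.
Matches to split on: at [3:6] → '4u9'; at [15:23] → '7kkuuu n'.
The group in the pattern means `split` returns the separators' captures alongside the pieces.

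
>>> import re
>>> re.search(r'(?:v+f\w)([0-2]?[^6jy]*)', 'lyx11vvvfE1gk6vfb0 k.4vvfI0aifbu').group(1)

'1gk'

The pattern matches one or more of the literal 'v', then a literal 'f', then a word character (non-capturing group); then optionally a character in [0-2], then zero or more of any character except [6jy] (captured).
`re.search` tries every starting position until one works.
The match spans [5:13] → 'vvvfE1gk'.
Captured: group 1 = '1gk'.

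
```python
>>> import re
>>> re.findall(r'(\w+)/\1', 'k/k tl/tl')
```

['k', 'tl']

`\1` has to match the exact text group 1 already captured.
Matches: at [0:3] match 'k/k', group 1 = 'k'; at [4:9] match 'tl/tl', group 1 = 'tl'.
One capturing group, so `findall` returns just the captured substring from each match — 2 in all.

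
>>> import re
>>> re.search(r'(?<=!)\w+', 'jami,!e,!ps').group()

The `(?=…)`/`(?<=…)` assertion just peeks at neighbouring text; it doesn't advance the match position.
`search` walks the string left to right and returns the first match it finds.
The match spans [6:7] → 'e'.

'e'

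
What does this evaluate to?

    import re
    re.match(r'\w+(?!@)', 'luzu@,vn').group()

'luz'

With `match`, the pattern is implicitly anchored at the beginning.
The match spans [0:3] → 'luz'.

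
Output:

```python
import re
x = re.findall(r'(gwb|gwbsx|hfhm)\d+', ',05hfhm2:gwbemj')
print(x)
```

['hfhm']

Walking the string: at [3:8] match 'hfhm2', group 1 = 'hfhm'.
One capturing group, so `findall` returns just the captured substring from the one match — 1 in all.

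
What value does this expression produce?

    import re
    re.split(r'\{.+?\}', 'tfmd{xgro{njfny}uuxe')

The string is cut at each match, leaving 2 pieces.

['tfmd', 'uuxe']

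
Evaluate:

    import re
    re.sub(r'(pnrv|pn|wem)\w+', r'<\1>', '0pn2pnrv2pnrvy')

Matches: at [1:14] → 'pn2pnrv2pnrvy'.
The replacement refers to a captured group, so each match is rewritten using its own captured text.

'0<pn>'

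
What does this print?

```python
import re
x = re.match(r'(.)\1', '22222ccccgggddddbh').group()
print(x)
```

`re.match` only tries the pattern at the start of the string.
The match spans [0:2] → '22'.

22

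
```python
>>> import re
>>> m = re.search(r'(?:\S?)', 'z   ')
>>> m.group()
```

'z'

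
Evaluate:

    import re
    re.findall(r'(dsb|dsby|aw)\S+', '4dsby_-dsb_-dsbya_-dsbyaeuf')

Alternation isn't longest-match — the leftmost alternative that fits at this position is chosen.
Scanning left to right: at [1:27] match 'dsby_-dsb_-dsbya_-dsbyaeuf', group 1 = 'dsb'.
One capturing group, so `findall` returns just the captured substring from the one match — 1 in all.

['dsb']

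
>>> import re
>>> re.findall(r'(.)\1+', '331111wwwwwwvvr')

['3', '1', 'w', 'v']

`\1` is not a pattern — it's the concrete string captured by group 1, re-applied verbatim.
Matches: at [0:2] match '33', group 1 = '3'; at [2:6] match '1111', group 1 = '1'; at [6:12] match 'wwwwww', group 1 = 'w'; at [12:14] match 'vv', group 1 = 'v'.
One capturing group, so `findall` returns just the captured substring from each match — 4 in all.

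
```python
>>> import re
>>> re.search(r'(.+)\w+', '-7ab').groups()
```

The pattern matches one or more of any character (captured); then one or more of a word character.
`search` walks the string left to right and returns the first match it finds.
The match spans [0:4] → '-7ab'.
Captured: group 1 = '-7a'.

('-7a',)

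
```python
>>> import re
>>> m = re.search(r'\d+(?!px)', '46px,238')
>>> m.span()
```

Because the assertion is negative and zero-width, positions next to the forbidden text are skipped.
The match spans [0:1] → '4'.

(0, 1)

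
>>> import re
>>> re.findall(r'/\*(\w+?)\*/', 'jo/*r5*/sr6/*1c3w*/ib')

Walking the string: at [2:8] match '/*r5*/', group 1 = 'r5'; at [11:19] match '/*1c3w*/', group 1 = '1c3w'.
`findall` collects group 1 from each match (2 total).

['r5', '1c3w']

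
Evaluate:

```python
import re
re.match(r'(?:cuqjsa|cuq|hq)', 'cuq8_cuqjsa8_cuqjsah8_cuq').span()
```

With `match`, the pattern is implicitly anchored at the beginning.
The match spans [0:3] → 'cuq'.

(0, 3)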